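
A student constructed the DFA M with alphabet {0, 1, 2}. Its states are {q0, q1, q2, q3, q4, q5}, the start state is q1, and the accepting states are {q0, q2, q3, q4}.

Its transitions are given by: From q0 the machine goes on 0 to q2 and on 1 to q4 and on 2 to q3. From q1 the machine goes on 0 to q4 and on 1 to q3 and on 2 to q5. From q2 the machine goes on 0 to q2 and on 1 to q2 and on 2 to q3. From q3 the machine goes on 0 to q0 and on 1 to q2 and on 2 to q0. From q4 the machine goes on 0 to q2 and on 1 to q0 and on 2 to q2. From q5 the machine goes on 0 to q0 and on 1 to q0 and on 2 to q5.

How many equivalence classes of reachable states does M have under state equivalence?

Start with accepting vs non-accepting: {q0,q2,q3,q4} | {q1,q5}.
No further refinement is possible. Final partition (2 blocks): {q0,q2,q3,q4} | {q1,q5}.

2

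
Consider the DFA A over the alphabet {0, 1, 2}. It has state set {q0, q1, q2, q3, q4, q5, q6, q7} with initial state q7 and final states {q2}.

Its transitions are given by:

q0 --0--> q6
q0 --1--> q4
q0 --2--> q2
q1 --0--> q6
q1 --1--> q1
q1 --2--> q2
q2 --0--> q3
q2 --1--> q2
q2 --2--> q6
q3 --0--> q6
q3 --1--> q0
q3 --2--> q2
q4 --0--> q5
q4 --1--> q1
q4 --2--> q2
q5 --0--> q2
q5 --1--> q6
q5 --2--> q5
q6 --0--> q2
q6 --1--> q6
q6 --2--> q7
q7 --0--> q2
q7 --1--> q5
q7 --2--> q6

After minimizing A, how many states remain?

3

Every state is reachable, so we keep all 8.
Start with accepting vs non-accepting: {q2} | {q0,q1,q3,q4,q5,q6,q7}.
On input 0, block {q0,q1,q3,q4,q5,q6,q7} splits into {q0,q1,q3,q4} and {q5,q6,q7}.
The partition is now stable with 3 blocks: {q2} | {q0,q1,q3,q4} | {q5,q6,q7}.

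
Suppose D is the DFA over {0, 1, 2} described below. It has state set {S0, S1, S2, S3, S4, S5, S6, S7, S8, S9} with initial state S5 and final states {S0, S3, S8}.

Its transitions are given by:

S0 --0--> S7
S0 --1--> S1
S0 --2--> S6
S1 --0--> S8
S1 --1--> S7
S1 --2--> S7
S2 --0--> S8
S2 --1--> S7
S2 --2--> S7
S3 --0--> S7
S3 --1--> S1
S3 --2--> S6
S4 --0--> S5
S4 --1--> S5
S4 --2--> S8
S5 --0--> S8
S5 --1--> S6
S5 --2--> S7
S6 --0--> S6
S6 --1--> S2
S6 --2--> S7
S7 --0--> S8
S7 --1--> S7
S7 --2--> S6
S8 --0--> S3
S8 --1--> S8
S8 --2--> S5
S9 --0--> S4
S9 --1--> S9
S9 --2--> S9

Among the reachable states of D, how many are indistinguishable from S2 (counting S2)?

2

First remove the unreachable states {S0,S4,S9}; 7 states remain.
Start with accepting vs non-accepting: {S3,S8} | {S1,S2,S5,S6,S7}.
Refine {S3,S8} on symbol 0: members go to different blocks, giving {S3} and {S8}.
Split {S1,S2,S5,S6,S7} by δ(·,0) → {S1,S2,S5,S7} and {S6}.
On input 1, block {S1,S2,S5,S7} splits into {S1,S2,S7} and {S5}.
Split {S1,S2,S7} by δ(·,2) → {S1,S2} and {S7}.
No further refinement is possible. Final partition (6 blocks): {S3} | {S1,S2} | {S8} | {S6} | {S5} | {S7}.
State S2 belongs to the block {S1,S2}, which has 2 states.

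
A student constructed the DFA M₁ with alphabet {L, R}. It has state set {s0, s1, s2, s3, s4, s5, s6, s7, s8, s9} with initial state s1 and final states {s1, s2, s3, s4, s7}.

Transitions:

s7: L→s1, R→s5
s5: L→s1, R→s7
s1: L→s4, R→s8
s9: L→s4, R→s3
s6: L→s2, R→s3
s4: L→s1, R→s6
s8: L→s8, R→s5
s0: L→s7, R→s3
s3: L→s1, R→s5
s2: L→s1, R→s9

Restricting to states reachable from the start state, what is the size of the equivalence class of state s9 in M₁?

2

Reachable states from the start: {s1,s2,s3,s4,s5,s6,s7,s8,s9}. Unreachable: {s0} — drop them.
Start with accepting vs non-accepting: {s1,s2,s3,s4,s7} | {s5,s6,s8,s9}.
Split {s5,s6,s8,s9} by δ(·,L) → {s5,s6,s9} and {s8}.
Split {s1,s2,s3,s4,s7} by δ(·,R) → {s2,s3,s4,s7} and {s1}.
Split {s5,s6,s9} by δ(·,L) → {s6,s9} and {s5}.
Refine {s2,s3,s4,s7} on symbol R: members go to different blocks, giving {s2,s4} and {s3,s7}.
Stable partition: {s2,s4} | {s6,s9} | {s8} | {s1} | {s5} | {s3,s7} — 6 equivalence classes.
The equivalence class containing s9 is {s6,s9}, of size 2.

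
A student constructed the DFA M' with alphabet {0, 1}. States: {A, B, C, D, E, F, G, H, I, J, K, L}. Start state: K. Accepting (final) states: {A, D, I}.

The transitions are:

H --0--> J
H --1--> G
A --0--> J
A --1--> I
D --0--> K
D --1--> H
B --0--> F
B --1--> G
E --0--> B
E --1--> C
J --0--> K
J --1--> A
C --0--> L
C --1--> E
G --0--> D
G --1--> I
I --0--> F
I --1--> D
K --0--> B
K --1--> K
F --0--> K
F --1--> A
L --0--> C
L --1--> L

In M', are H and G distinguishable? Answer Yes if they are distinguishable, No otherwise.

Yes

Reachable states from the start: {A,B,D,F,G,H,I,J,K}. Unreachable: {C,E,L} — drop them.
Start with accepting vs non-accepting: {A,D,I} | {B,F,G,H,J,K}.
Split {A,D,I} by δ(·,1) → {A,I} and {D}.
Split {A,I} by δ(·,1) → {A} and {I}.
Split {B,F,G,H,J,K} by δ(·,0) → {B,F,H,J,K} and {G}.
Split {B,F,H,J,K} by δ(·,1) → {B,H} and {F,J} and {K}.
The partition is now stable with 7 blocks: {A} | {B,H} | {D} | {I} | {G} | {F,J} | {K}.
H and G end up in different blocks, so they are distinguishable. For instance, the string '0' is accepted from only G.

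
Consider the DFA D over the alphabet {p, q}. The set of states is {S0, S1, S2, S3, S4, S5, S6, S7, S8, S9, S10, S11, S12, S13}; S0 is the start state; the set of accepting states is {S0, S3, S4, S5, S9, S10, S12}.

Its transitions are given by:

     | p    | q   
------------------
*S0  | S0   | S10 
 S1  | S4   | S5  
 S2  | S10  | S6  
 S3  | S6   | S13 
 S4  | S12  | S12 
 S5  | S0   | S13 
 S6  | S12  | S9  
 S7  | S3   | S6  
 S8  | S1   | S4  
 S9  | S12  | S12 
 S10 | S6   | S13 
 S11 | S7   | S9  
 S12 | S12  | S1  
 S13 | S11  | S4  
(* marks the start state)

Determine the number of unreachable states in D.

BFS from S0 reaches {S0, S1, S3, S4, S5, S6, S7, S9, S10, S11, S12, S13}; the 2 state(s) S2, S8 are never visited.

2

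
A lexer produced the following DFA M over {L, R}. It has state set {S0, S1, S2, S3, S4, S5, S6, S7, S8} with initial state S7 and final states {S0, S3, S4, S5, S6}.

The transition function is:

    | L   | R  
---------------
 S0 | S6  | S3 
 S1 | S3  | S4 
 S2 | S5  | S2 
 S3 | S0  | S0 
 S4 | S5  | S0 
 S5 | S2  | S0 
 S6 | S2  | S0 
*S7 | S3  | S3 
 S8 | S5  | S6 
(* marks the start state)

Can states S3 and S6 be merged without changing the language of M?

States {S1,S4,S8} cannot be reached from the start state, so discard them.
Start with accepting vs non-accepting: {S0,S3,S5,S6} | {S2,S7}.
On input L, block {S0,S3,S5,S6} splits into {S0,S3} and {S5,S6}.
On input L, block {S0,S3} splits into {S0} and {S3}.
On input L, block {S2,S7} splits into {S2} and {S7}.
The partition is now stable with 5 blocks: {S0} | {S2} | {S5,S6} | {S3} | {S7}.
S3 and S6 end up in different blocks, so they are distinguishable. For instance, the string 'L' is accepted from only S3.

No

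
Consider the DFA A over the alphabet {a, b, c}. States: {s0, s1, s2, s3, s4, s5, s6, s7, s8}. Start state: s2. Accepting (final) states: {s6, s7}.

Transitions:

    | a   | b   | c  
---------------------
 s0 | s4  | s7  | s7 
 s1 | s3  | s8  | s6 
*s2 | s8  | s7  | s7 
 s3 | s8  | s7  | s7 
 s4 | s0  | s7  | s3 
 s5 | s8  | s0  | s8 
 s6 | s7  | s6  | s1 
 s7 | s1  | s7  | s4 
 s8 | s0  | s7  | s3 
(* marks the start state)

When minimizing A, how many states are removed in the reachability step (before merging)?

Starting at s2 and following transitions, the reachable set is {s0, s1, s2, s3, s4, s6, s7, s8}. That leaves s5 unreachable — 1 in total.

1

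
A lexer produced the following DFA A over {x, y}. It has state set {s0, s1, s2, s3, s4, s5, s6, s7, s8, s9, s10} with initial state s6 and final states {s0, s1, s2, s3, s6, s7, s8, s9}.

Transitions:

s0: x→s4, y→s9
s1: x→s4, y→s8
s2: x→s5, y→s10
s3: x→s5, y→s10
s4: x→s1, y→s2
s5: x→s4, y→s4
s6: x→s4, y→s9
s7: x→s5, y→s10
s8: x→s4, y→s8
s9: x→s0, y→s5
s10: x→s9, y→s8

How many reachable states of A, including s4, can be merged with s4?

Reachable states from the start: {s0,s1,s2,s4,s5,s6,s8,s9,s10}. Unreachable: {s3,s7} — drop them.
Initial partition by acceptance: {s0,s1,s2,s6,s8,s9} | {s4,s5,s10}.
Split {s0,s1,s2,s6,s8,s9} by δ(·,x) → {s0,s1,s2,s6,s8} and {s9}.
Split {s0,s1,s2,s6,s8} by δ(·,y) → {s0,s6} and {s1,s8} and {s2}.
Split {s4,s5,s10} by δ(·,x) → {s4} and {s5} and {s10}.
The partition is now stable with 7 blocks: {s0,s6} | {s4} | {s9} | {s1,s8} | {s2} | {s5} | {s10}.
State s4 belongs to the block {s4}, which has 1 states.

1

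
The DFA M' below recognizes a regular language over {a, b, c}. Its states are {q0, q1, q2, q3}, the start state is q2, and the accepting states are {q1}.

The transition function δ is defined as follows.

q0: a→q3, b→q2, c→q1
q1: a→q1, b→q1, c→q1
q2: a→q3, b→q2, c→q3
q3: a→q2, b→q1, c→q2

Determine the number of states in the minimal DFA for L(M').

Reachable states from the start: {q1,q2,q3}. Unreachable: {q0} — drop them.
P0 = {q1} | {q2,q3}.
Split {q2,q3} by δ(·,b) → {q2} and {q3}.
No further refinement is possible. Final partition (3 blocks): {q1} | {q2} | {q3}.

3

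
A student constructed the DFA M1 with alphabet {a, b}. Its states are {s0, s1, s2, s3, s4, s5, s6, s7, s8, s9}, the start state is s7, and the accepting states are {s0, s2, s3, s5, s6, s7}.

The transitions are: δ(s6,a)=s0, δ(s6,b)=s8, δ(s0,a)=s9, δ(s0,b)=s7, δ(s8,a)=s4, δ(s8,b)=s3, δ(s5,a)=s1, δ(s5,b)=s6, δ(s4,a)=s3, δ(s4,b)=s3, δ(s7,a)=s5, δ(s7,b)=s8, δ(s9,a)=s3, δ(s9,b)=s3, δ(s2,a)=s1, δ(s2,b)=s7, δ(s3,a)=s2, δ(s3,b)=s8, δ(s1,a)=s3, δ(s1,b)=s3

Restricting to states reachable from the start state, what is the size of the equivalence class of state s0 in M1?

3

Start with accepting vs non-accepting: {s0,s2,s3,s5,s6,s7} | {s1,s4,s8,s9}.
On input a, block {s0,s2,s3,s5,s6,s7} splits into {s0,s2,s5} and {s3,s6,s7}.
Split {s1,s4,s8,s9} by δ(·,a) → {s1,s4,s9} and {s8}.
No further refinement is possible. Final partition (4 blocks): {s0,s2,s5} | {s1,s4,s9} | {s3,s6,s7} | {s8}.
State s0 belongs to the block {s0,s2,s5}, which has 3 states.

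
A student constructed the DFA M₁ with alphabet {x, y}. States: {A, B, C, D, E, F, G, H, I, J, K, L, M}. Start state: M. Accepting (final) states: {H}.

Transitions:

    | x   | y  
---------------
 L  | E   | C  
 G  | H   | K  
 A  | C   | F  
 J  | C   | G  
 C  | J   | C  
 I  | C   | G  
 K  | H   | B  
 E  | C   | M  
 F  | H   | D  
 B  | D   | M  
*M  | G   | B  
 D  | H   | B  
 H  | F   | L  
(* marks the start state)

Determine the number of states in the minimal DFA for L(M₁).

9

States {A,I} cannot be reached from the start state, so discard them.
Start with accepting vs non-accepting: {H} | {B,C,D,E,F,G,J,K,L,M}.
Refine {B,C,D,E,F,G,J,K,L,M} on symbol x: members go to different blocks, giving {B,C,E,J,L,M} and {D,F,G,K}.
Split {B,C,E,J,L,M} by δ(·,x) → {C,E,J,L} and {B,M}.
Refine {C,E,J,L} on symbol y: members go to different blocks, giving {C,L} and {E} and {J}.
On input x, block {C,L} splits into {C} and {L}.
Split {D,F,G,K} by δ(·,y) → {D,K} and {F,G}.
Split {B,M} by δ(·,x) → {B} and {M}.
No further refinement is possible. Final partition (9 blocks): {H} | {C} | {D,K} | {B} | {E} | {J} | {L} | {F,G} | {M}.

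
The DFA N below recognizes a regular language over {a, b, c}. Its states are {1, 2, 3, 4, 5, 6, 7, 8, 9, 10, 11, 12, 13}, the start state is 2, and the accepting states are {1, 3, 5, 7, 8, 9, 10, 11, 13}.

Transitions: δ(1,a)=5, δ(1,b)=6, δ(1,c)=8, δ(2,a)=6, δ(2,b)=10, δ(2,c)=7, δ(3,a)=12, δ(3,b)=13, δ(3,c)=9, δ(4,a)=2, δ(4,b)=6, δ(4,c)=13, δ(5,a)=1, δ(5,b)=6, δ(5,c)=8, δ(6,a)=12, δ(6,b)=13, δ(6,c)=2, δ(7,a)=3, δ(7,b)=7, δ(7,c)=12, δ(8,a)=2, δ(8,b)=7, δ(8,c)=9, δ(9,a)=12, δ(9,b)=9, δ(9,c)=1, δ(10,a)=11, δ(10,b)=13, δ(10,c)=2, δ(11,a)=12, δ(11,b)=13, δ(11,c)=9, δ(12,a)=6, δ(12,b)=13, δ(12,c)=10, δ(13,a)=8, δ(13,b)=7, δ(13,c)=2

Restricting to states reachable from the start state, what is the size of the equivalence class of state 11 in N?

3

States {4} cannot be reached from the start state, so discard them.
P0 = {1,3,5,7,8,9,10,11,13} | {2,6,12}.
Split {1,3,5,7,8,9,10,11,13} by δ(·,a) → {1,5,7,10,13} and {3,8,9,11}.
Refine {1,5,7,10,13} on symbol a: members go to different blocks, giving {7,10,13} and {1,5}.
Split {2,6,12} by δ(·,c) → {2,12} and {6}.
Split {3,8,9,11} by δ(·,b) → {3,8,11} and {9}.
No further refinement is possible. Final partition (6 blocks): {7,10,13} | {2,12} | {3,8,11} | {1,5} | {6} | {9}.
State 11 belongs to the block {3,8,11}, which has 3 states.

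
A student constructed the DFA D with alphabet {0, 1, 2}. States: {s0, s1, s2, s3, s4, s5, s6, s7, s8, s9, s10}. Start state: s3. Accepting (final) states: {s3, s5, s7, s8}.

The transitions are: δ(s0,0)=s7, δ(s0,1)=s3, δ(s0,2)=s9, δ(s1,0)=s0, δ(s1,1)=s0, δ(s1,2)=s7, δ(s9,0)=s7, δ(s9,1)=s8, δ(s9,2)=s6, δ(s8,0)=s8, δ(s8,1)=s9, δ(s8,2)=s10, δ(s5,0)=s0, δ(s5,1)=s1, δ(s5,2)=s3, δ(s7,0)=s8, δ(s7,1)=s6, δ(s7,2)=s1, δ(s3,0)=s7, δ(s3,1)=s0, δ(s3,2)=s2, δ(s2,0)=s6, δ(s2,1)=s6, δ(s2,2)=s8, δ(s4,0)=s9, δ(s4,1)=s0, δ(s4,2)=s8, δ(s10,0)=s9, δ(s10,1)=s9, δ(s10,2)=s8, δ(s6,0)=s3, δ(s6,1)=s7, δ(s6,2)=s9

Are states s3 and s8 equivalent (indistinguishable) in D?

Yes

Reachable states from the start: {s0,s1,s2,s3,s6,s7,s8,s9,s10}. Unreachable: {s4,s5} — drop them.
Initial partition by acceptance: {s3,s7,s8} | {s0,s1,s2,s6,s9,s10}.
Refine {s0,s1,s2,s6,s9,s10} on symbol 0: members go to different blocks, giving {s0,s6,s9} and {s1,s2,s10}.
The partition is now stable with 3 blocks: {s3,s7,s8} | {s0,s6,s9} | {s1,s2,s10}.
s3 and s8 lie in the same block of the stable partition, so they are equivalent — no string distinguishes them.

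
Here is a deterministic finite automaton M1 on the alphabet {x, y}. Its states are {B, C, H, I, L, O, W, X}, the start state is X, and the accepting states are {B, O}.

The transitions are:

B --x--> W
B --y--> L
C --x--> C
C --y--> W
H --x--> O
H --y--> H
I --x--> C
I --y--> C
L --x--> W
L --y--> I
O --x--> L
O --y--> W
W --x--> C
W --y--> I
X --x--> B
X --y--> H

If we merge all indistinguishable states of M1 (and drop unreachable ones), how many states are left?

All states are reachable from the start state.
P0 = {B,O} | {C,H,I,L,W,X}.
On input x, block {C,H,I,L,W,X} splits into {C,I,L,W} and {H,X}.
The partition is now stable with 3 blocks: {B,O} | {C,I,L,W} | {H,X}.

3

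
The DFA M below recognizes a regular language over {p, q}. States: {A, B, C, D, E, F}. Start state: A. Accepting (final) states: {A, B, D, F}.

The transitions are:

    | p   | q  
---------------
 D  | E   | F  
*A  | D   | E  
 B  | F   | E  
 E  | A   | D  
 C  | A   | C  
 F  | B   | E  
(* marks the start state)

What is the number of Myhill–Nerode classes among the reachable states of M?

4

States {C} cannot be reached from the start state, so discard them.
Start with accepting vs non-accepting: {A,B,D,F} | {E}.
Refine {A,B,D,F} on symbol p: members go to different blocks, giving {A,B,F} and {D}.
Refine {A,B,F} on symbol p: members go to different blocks, giving {B,F} and {A}.
The partition is now stable with 4 blocks: {B,F} | {E} | {D} | {A}.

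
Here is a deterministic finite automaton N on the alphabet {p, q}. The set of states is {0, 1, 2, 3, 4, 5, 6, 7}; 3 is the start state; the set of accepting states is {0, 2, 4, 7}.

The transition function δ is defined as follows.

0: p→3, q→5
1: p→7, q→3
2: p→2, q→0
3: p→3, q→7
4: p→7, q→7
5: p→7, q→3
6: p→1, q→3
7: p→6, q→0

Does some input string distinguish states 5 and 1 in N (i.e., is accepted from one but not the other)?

No

First remove the unreachable states {2,4}; 6 states remain.
P0 = {0,7} | {1,3,5,6}.
Refine {0,7} on symbol q: members go to different blocks, giving {0} and {7}.
On input p, block {1,3,5,6} splits into {1,5} and {3,6}.
Split {3,6} by δ(·,p) → {3} and {6}.
No further refinement is possible. Final partition (5 blocks): {0} | {1,5} | {7} | {3} | {6}.
5 and 1 lie in the same block of the stable partition, so they are equivalent — no string distinguishes them.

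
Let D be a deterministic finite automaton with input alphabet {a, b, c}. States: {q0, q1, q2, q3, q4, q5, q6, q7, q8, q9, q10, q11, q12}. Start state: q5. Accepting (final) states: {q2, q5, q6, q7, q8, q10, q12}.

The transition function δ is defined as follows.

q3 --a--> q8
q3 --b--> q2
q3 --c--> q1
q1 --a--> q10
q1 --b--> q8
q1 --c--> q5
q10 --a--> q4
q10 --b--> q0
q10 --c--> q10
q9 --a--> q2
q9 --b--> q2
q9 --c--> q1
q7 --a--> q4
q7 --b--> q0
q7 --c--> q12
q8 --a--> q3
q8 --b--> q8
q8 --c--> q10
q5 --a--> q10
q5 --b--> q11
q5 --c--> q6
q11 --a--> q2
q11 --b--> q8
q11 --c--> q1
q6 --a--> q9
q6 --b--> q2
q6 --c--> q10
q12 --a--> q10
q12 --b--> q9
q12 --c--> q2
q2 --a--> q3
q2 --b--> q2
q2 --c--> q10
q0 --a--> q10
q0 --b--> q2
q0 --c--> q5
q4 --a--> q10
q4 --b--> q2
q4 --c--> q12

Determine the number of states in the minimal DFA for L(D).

5

First remove the unreachable states {q7}; 12 states remain.
P0 = {q2,q5,q6,q8,q10,q12} | {q0,q1,q3,q4,q9,q11}.
Refine {q2,q5,q6,q8,q10,q12} on symbol a: members go to different blocks, giving {q2,q6,q8,q10} and {q5,q12}.
Refine {q2,q6,q8,q10} on symbol b: members go to different blocks, giving {q2,q6,q8} and {q10}.
Split {q0,q1,q3,q4,q9,q11} by δ(·,a) → {q0,q1,q4} and {q3,q9,q11}.
The partition is now stable with 5 blocks: {q2,q6,q8} | {q0,q1,q4} | {q5,q12} | {q10} | {q3,q9,q11}.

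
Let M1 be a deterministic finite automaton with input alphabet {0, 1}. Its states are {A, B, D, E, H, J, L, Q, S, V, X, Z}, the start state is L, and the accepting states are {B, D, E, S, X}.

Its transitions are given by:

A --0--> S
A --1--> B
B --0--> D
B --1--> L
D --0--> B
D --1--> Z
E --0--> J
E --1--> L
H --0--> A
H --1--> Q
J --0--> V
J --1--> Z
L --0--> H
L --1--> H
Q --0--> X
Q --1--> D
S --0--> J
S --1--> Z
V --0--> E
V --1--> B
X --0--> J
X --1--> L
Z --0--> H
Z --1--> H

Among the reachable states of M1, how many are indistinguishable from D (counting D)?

2

Start with accepting vs non-accepting: {B,D,E,S,X} | {A,H,J,L,Q,V,Z}.
On input 0, block {B,D,E,S,X} splits into {E,S,X} and {B,D}.
On input 0, block {A,H,J,L,Q,V,Z} splits into {H,J,L,Z} and {A,Q,V}.
Refine {H,J,L,Z} on symbol 0: members go to different blocks, giving {H,J} and {L,Z}.
Split {H,J} by δ(·,1) → {H} and {J}.
No further refinement is possible. Final partition (6 blocks): {E,S,X} | {H} | {B,D} | {A,Q,V} | {L,Z} | {J}.
The equivalence class containing D is {B,D}, of size 2.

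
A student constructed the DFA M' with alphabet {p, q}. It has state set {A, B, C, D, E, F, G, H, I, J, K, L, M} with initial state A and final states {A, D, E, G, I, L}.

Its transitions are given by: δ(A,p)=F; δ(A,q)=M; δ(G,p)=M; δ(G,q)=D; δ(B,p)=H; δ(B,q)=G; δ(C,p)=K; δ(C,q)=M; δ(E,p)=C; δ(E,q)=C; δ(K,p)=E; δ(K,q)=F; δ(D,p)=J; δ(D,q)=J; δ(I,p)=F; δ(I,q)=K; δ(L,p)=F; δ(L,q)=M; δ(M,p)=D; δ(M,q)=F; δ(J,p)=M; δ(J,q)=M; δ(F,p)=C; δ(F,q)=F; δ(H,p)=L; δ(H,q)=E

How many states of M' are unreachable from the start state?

No path from A leads to B, G, H, I, L; the other 8 states are all reachable.

5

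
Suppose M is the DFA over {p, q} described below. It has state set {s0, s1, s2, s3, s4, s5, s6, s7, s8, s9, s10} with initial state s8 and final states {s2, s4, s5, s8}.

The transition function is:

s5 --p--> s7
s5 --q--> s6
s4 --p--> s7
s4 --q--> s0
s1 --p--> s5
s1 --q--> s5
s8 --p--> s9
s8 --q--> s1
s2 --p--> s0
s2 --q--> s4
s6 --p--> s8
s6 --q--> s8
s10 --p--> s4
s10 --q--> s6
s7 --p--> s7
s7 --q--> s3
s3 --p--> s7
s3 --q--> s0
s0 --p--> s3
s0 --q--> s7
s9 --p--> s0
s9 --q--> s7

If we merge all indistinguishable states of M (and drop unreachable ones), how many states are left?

3

First remove the unreachable states {s2,s4,s10}; 8 states remain.
P0 = {s5,s8} | {s0,s1,s3,s6,s7,s9}.
Split {s0,s1,s3,s6,s7,s9} by δ(·,p) → {s0,s3,s7,s9} and {s1,s6}.
No further refinement is possible. Final partition (3 blocks): {s5,s8} | {s0,s3,s7,s9} | {s1,s6}.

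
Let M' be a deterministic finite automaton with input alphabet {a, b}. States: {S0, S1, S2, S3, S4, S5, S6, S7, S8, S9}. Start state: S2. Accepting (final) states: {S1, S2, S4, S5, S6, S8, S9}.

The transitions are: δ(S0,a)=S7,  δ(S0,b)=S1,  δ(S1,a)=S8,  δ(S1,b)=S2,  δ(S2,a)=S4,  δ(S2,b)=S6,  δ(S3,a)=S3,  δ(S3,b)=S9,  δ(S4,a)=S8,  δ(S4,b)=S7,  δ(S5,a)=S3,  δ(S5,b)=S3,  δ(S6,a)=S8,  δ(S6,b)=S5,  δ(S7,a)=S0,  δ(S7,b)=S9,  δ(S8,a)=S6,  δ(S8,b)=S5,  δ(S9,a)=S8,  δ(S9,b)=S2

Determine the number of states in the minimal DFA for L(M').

Initial partition by acceptance: {S1,S2,S4,S5,S6,S8,S9} | {S0,S3,S7}.
Refine {S1,S2,S4,S5,S6,S8,S9} on symbol a: members go to different blocks, giving {S1,S2,S4,S6,S8,S9} and {S5}.
On input b, block {S1,S2,S4,S6,S8,S9} splits into {S1,S2,S9} and {S6,S8} and {S4}.
On input a, block {S1,S2,S9} splits into {S1,S9} and {S2}.
Stable partition: {S1,S9} | {S0,S3,S7} | {S5} | {S6,S8} | {S4} | {S2} — 6 equivalence classes.

6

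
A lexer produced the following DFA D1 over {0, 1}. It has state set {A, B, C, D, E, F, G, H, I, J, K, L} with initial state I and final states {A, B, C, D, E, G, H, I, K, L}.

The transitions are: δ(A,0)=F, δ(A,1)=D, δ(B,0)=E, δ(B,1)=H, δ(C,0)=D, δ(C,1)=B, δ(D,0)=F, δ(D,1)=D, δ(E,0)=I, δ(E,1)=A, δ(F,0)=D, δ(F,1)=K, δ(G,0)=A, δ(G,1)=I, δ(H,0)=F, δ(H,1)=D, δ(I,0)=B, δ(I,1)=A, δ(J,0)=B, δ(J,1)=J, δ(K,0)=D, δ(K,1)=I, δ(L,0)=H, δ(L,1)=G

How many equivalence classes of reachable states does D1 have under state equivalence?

4

Reachable states from the start: {A,B,D,E,F,H,I,K}. Unreachable: {C,G,J,L} — drop them.
P0 = {A,B,D,E,H,I,K} | {F}.
Split {A,B,D,E,H,I,K} by δ(·,0) → {B,E,I,K} and {A,D,H}.
Refine {B,E,I,K} on symbol 0: members go to different blocks, giving {B,E,I} and {K}.
No further refinement is possible. Final partition (4 blocks): {B,E,I} | {F} | {A,D,H} | {K}.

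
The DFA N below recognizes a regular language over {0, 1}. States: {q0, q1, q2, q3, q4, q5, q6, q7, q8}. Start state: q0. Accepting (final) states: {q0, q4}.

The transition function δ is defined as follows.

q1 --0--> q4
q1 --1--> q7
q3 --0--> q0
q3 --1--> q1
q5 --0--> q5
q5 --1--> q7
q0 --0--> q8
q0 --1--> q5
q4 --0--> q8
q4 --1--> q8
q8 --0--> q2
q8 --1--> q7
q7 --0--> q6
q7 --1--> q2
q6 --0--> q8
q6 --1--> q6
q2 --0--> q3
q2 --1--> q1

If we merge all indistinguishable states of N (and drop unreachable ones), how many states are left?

Initial partition by acceptance: {q0,q4} | {q1,q2,q3,q5,q6,q7,q8}.
Refine {q1,q2,q3,q5,q6,q7,q8} on symbol 0: members go to different blocks, giving {q2,q5,q6,q7,q8} and {q1,q3}.
Refine {q2,q5,q6,q7,q8} on symbol 0: members go to different blocks, giving {q5,q6,q7,q8} and {q2}.
Split {q5,q6,q7,q8} by δ(·,0) → {q5,q6,q7} and {q8}.
On input 1, block {q0,q4} splits into {q0} and {q4}.
Split {q5,q6,q7} by δ(·,0) → {q5,q7} and {q6}.
Split {q5,q7} by δ(·,0) → {q5} and {q7}.
Refine {q1,q3} on symbol 0: members go to different blocks, giving {q1} and {q3}.
Stable partition: {q0} | {q5} | {q1} | {q2} | {q8} | {q4} | {q6} | {q7} | {q3} — 9 equivalence classes.

9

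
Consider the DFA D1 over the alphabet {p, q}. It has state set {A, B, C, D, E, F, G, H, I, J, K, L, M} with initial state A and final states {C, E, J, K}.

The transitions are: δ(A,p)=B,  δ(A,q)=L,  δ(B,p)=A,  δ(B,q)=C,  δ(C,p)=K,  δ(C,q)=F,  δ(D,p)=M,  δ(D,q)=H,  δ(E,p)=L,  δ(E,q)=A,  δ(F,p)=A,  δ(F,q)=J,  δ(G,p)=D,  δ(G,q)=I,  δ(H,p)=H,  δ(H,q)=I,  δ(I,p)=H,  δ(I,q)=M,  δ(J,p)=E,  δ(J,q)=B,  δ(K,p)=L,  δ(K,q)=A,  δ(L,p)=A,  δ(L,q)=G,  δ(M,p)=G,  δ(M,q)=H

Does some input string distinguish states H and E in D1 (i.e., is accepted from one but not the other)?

Yes

Start with accepting vs non-accepting: {C,E,J,K} | {A,B,D,F,G,H,I,L,M}.
Refine {C,E,J,K} on symbol p: members go to different blocks, giving {C,J} and {E,K}.
Refine {A,B,D,F,G,H,I,L,M} on symbol q: members go to different blocks, giving {A,D,G,H,I,L,M} and {B,F}.
Split {A,D,G,H,I,L,M} by δ(·,p) → {D,G,H,I,L,M} and {A}.
Refine {D,G,H,I,L,M} on symbol p: members go to different blocks, giving {D,G,H,I,M} and {L}.
No further refinement is possible. Final partition (6 blocks): {C,J} | {D,G,H,I,M} | {E,K} | {B,F} | {A} | {L}.
H and E end up in different blocks, so they are distinguishable. For instance, the string 'ε' is accepted from only E.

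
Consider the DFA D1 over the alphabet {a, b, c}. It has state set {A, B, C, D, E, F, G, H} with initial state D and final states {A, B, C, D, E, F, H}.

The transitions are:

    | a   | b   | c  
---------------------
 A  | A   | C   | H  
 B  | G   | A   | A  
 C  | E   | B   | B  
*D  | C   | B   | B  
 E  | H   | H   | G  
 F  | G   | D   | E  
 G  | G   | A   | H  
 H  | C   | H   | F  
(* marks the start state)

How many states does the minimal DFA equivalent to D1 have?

8

All states are reachable from the start state.
Start with accepting vs non-accepting: {A,B,C,D,E,F,H} | {G}.
Split {A,B,C,D,E,F,H} by δ(·,a) → {A,C,D,E,H} and {B,F}.
Split {A,C,D,E,H} by δ(·,b) → {A,E,H} and {C,D}.
On input a, block {A,E,H} splits into {A,E} and {H}.
Split {A,E} by δ(·,a) → {A} and {E}.
Refine {B,F} on symbol b: members go to different blocks, giving {B} and {F}.
Split {C,D} by δ(·,a) → {C} and {D}.
No further refinement is possible. Final partition (8 blocks): {A} | {G} | {B} | {C} | {H} | {E} | {F} | {D}.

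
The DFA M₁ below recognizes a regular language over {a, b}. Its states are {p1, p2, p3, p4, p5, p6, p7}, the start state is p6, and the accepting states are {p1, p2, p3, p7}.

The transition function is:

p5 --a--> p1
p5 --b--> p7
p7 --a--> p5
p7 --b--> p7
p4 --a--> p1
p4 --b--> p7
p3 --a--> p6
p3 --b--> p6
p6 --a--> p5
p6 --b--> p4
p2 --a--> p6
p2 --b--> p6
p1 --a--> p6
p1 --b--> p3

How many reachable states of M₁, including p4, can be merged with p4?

States {p2} cannot be reached from the start state, so discard them.
Initial partition by acceptance: {p1,p3,p7} | {p4,p5,p6}.
On input b, block {p1,p3,p7} splits into {p1,p7} and {p3}.
Split {p1,p7} by δ(·,b) → {p1} and {p7}.
Refine {p4,p5,p6} on symbol a: members go to different blocks, giving {p4,p5} and {p6}.
Stable partition: {p1} | {p4,p5} | {p3} | {p7} | {p6} — 5 equivalence classes.
State p4 belongs to the block {p4,p5}, which has 2 states.

2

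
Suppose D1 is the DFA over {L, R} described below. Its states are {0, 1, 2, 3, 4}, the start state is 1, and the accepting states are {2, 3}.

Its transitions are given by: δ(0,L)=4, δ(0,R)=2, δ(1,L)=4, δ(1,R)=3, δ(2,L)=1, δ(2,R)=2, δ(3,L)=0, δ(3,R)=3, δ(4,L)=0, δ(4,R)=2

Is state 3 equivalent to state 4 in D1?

All states are reachable from the start state.
Start with accepting vs non-accepting: {2,3} | {0,1,4}.
The partition is now stable with 2 blocks: {2,3} | {0,1,4}.
3 and 4 end up in different blocks, so they are distinguishable. For instance, the string 'ε' is accepted from only 3.

No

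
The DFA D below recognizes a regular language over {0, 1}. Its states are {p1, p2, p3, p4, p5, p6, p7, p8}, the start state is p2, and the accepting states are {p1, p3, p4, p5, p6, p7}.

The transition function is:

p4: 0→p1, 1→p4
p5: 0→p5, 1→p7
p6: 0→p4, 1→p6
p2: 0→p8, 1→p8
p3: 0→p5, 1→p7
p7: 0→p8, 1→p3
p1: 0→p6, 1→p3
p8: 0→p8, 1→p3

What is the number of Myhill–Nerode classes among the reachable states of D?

4

Reachable states from the start: {p2,p3,p5,p7,p8}. Unreachable: {p1,p4,p6} — drop them.
Initial partition by acceptance: {p3,p5,p7} | {p2,p8}.
Refine {p3,p5,p7} on symbol 0: members go to different blocks, giving {p3,p5} and {p7}.
On input 1, block {p2,p8} splits into {p2} and {p8}.
Stable partition: {p3,p5} | {p2} | {p7} | {p8} — 4 equivalence classes.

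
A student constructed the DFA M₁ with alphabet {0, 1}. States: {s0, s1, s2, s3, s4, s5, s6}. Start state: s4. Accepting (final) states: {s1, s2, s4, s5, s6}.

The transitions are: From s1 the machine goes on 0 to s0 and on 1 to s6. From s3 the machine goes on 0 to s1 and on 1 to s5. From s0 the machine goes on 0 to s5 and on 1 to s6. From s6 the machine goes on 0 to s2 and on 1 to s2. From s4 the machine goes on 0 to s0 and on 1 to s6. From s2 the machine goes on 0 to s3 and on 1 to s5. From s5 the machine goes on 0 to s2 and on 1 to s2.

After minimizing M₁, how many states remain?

5

P0 = {s1,s2,s4,s5,s6} | {s0,s3}.
On input 0, block {s1,s2,s4,s5,s6} splits into {s1,s2,s4} and {s5,s6}.
Refine {s0,s3} on symbol 0: members go to different blocks, giving {s0} and {s3}.
Split {s1,s2,s4} by δ(·,0) → {s1,s4} and {s2}.
The partition is now stable with 5 blocks: {s1,s4} | {s0} | {s5,s6} | {s3} | {s2}.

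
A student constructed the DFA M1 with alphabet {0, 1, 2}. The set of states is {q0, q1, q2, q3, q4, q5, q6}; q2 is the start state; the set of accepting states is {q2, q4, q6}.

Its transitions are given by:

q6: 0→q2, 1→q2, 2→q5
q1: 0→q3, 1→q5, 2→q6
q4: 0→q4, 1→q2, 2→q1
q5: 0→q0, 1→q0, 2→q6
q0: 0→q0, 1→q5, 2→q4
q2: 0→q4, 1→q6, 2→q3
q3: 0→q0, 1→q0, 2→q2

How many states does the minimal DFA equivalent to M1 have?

2

Every state is reachable, so we keep all 7.
P0 = {q2,q4,q6} | {q0,q1,q3,q5}.
No further refinement is possible. Final partition (2 blocks): {q2,q4,q6} | {q0,q1,q3,q5}.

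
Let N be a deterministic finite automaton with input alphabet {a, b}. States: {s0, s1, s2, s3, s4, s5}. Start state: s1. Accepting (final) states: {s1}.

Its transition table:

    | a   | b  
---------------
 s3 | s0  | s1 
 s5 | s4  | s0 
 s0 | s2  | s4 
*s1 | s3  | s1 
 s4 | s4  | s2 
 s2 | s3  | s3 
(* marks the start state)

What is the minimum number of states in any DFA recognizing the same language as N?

5

States {s5} cannot be reached from the start state, so discard them.
Initial partition by acceptance: {s1} | {s0,s2,s3,s4}.
Refine {s0,s2,s3,s4} on symbol b: members go to different blocks, giving {s0,s2,s4} and {s3}.
Split {s0,s2,s4} by δ(·,a) → {s0,s4} and {s2}.
Refine {s0,s4} on symbol a: members go to different blocks, giving {s0} and {s4}.
The partition is now stable with 5 blocks: {s1} | {s0} | {s3} | {s2} | {s4}.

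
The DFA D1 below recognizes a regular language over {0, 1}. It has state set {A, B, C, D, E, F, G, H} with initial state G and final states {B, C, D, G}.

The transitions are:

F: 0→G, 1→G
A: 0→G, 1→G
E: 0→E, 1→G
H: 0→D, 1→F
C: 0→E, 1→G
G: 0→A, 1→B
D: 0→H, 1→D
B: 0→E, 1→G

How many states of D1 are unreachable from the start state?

No path from G leads to C, D, F, H; the other 4 states are all reachable.

4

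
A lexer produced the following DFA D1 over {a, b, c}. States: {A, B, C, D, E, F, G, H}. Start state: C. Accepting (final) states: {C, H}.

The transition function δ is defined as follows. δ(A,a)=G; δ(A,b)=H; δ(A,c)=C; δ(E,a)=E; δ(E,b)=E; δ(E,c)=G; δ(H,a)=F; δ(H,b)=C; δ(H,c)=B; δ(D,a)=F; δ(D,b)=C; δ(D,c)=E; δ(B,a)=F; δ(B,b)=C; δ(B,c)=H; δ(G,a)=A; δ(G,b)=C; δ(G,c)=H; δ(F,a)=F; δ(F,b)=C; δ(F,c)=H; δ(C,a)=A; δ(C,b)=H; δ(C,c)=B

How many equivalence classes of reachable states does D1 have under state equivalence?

First remove the unreachable states {D,E}; 6 states remain.
Start with accepting vs non-accepting: {C,H} | {A,B,F,G}.
The partition is now stable with 2 blocks: {C,H} | {A,B,F,G}.

2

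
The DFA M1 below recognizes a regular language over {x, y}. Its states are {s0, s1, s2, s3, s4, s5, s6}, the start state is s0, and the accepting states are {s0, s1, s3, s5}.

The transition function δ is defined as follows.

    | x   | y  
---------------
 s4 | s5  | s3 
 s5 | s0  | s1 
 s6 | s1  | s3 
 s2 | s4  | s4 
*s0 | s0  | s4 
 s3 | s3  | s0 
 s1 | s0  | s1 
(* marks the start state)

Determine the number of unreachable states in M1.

No path from s0 leads to s2, s6; the other 5 states are all reachable.

2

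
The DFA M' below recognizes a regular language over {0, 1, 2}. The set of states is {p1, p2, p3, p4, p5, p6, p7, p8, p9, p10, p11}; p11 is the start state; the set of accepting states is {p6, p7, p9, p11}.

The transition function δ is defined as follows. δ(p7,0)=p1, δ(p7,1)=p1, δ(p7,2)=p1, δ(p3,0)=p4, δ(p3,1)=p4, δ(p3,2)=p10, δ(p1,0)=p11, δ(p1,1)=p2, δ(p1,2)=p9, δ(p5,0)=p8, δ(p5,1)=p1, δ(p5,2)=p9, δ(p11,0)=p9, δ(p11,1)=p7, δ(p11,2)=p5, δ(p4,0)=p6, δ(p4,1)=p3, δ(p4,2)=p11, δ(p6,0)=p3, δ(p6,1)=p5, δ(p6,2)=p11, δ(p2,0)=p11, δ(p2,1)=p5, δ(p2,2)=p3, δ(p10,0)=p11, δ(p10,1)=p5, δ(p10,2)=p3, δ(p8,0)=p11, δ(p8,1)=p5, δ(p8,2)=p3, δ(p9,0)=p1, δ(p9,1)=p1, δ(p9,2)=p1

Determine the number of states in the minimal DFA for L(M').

All states are reachable from the start state.
P0 = {p6,p7,p9,p11} | {p1,p2,p3,p4,p5,p8,p10}.
On input 0, block {p6,p7,p9,p11} splits into {p6,p7,p9} and {p11}.
Split {p6,p7,p9} by δ(·,2) → {p7,p9} and {p6}.
On input 0, block {p1,p2,p3,p4,p5,p8,p10} splits into {p1,p2,p8,p10} and {p3,p5} and {p4}.
Split {p1,p2,p8,p10} by δ(·,1) → {p2,p8,p10} and {p1}.
Split {p3,p5} by δ(·,0) → {p3} and {p5}.
No further refinement is possible. Final partition (8 blocks): {p7,p9} | {p2,p8,p10} | {p11} | {p6} | {p3} | {p4} | {p1} | {p5}.

8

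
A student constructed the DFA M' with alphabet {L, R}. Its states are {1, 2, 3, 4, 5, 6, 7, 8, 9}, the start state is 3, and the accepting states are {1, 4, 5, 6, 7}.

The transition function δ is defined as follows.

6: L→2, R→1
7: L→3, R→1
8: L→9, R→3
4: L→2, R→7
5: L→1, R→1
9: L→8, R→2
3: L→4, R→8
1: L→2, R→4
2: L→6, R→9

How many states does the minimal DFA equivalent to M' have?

3

First remove the unreachable states {5}; 8 states remain.
Initial partition by acceptance: {1,4,6,7} | {2,3,8,9}.
Refine {2,3,8,9} on symbol L: members go to different blocks, giving {2,3} and {8,9}.
The partition is now stable with 3 blocks: {1,4,6,7} | {2,3} | {8,9}.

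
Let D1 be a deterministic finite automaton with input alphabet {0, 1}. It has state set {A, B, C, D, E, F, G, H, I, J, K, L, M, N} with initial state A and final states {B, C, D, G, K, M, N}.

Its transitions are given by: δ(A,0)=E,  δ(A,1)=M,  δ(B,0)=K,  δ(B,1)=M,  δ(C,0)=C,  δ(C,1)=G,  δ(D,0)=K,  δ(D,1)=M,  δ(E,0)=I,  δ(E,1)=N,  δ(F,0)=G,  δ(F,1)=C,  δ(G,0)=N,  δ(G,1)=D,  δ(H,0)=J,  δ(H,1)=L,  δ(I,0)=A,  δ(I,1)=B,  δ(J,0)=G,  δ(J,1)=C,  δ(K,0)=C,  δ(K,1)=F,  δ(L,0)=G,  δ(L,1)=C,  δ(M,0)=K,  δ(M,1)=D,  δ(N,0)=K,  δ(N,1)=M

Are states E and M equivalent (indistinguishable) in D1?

First remove the unreachable states {H,J,L}; 11 states remain.
P0 = {B,C,D,G,K,M,N} | {A,E,F,I}.
Refine {B,C,D,G,K,M,N} on symbol 1: members go to different blocks, giving {B,C,D,G,M,N} and {K}.
On input 0, block {B,C,D,G,M,N} splits into {B,D,M,N} and {C,G}.
On input 0, block {A,E,F,I} splits into {A,E,I} and {F}.
On input 0, block {C,G} splits into {C} and {G}.
The partition is now stable with 6 blocks: {B,D,M,N} | {A,E,I} | {K} | {C} | {F} | {G}.
E and M end up in different blocks, so they are distinguishable. For instance, the string 'ε' is accepted from only M.

No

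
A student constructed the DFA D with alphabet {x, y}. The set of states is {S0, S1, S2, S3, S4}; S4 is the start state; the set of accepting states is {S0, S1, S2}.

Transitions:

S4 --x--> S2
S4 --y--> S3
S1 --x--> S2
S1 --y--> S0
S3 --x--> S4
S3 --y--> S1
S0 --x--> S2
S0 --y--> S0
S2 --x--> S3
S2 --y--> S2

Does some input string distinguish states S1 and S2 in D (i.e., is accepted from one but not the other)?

Yes

All states are reachable from the start state.
Initial partition by acceptance: {S0,S1,S2} | {S3,S4}.
Split {S0,S1,S2} by δ(·,x) → {S0,S1} and {S2}.
Split {S3,S4} by δ(·,x) → {S3} and {S4}.
Stable partition: {S0,S1} | {S3} | {S2} | {S4} — 4 equivalence classes.
S1 and S2 end up in different blocks, so they are distinguishable. For instance, the string 'x' is accepted from only S1.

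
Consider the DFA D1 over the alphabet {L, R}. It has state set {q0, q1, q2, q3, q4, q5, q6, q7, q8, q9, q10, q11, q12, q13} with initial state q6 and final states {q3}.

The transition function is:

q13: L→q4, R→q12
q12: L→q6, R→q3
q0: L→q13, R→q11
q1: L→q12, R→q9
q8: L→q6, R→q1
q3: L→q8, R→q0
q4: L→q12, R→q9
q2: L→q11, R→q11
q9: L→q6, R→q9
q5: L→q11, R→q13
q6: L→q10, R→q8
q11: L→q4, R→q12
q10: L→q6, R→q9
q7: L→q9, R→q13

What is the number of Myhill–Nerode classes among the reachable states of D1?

First remove the unreachable states {q2,q5,q7}; 11 states remain.
P0 = {q3} | {q0,q1,q4,q6,q8,q9,q10,q11,q12,q13}.
On input R, block {q0,q1,q4,q6,q8,q9,q10,q11,q12,q13} splits into {q0,q1,q4,q6,q8,q9,q10,q11,q13} and {q12}.
Refine {q0,q1,q4,q6,q8,q9,q10,q11,q13} on symbol L: members go to different blocks, giving {q0,q6,q8,q9,q10,q11,q13} and {q1,q4}.
On input L, block {q0,q6,q8,q9,q10,q11,q13} splits into {q0,q6,q8,q9,q10} and {q11,q13}.
Refine {q0,q6,q8,q9,q10} on symbol L: members go to different blocks, giving {q6,q8,q9,q10} and {q0}.
Refine {q6,q8,q9,q10} on symbol R: members go to different blocks, giving {q6,q9,q10} and {q8}.
Refine {q6,q9,q10} on symbol R: members go to different blocks, giving {q9,q10} and {q6}.
No further refinement is possible. Final partition (8 blocks): {q3} | {q9,q10} | {q12} | {q1,q4} | {q11,q13} | {q0} | {q8} | {q6}.

8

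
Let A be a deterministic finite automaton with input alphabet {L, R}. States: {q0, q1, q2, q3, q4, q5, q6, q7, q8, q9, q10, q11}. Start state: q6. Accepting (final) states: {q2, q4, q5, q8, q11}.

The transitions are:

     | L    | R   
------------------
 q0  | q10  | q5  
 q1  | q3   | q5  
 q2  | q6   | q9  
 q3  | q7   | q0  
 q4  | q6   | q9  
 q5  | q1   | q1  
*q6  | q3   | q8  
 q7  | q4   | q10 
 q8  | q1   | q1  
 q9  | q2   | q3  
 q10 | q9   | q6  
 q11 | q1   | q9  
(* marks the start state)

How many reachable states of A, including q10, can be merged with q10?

2

Reachable states from the start: {q0,q1,q2,q3,q4,q5,q6,q7,q8,q9,q10}. Unreachable: {q11} — drop them.
Start with accepting vs non-accepting: {q2,q4,q5,q8} | {q0,q1,q3,q6,q7,q9,q10}.
On input L, block {q0,q1,q3,q6,q7,q9,q10} splits into {q0,q1,q3,q6,q10} and {q7,q9}.
On input R, block {q2,q4,q5,q8} splits into {q2,q4} and {q5,q8}.
On input L, block {q0,q1,q3,q6,q10} splits into {q0,q1,q6} and {q3,q10}.
The partition is now stable with 5 blocks: {q2,q4} | {q0,q1,q6} | {q7,q9} | {q5,q8} | {q3,q10}.
The equivalence class containing q10 is {q3,q10}, of size 2.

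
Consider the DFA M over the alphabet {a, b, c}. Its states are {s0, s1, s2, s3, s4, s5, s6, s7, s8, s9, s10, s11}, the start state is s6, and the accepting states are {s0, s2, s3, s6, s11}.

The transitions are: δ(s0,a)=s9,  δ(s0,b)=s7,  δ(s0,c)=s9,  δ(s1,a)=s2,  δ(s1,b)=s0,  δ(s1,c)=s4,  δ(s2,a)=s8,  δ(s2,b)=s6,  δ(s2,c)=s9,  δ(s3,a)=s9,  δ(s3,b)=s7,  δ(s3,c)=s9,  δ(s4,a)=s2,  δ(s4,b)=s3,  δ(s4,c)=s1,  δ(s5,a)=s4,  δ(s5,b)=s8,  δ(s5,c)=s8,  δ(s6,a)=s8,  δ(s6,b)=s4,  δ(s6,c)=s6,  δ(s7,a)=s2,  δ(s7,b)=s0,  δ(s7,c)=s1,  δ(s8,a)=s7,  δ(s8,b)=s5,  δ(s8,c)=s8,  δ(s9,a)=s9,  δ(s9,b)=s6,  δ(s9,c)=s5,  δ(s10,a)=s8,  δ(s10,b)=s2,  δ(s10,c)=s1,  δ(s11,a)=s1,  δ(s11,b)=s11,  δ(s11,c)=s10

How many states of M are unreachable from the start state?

2

Starting at s6 and following transitions, the reachable set is {s0, s1, s2, s3, s4, s5, s6, s7, s8, s9}. That leaves s10, s11 unreachable — 2 in total.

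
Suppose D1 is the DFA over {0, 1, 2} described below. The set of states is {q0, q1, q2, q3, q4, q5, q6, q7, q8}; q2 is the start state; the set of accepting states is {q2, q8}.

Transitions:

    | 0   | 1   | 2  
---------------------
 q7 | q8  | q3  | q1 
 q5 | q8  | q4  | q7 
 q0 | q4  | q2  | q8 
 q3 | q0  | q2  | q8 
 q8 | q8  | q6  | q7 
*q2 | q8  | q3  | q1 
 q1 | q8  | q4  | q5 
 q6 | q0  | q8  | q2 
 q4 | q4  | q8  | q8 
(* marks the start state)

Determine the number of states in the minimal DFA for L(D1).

3

Start with accepting vs non-accepting: {q2,q8} | {q0,q1,q3,q4,q5,q6,q7}.
Refine {q0,q1,q3,q4,q5,q6,q7} on symbol 0: members go to different blocks, giving {q0,q3,q4,q6} and {q1,q5,q7}.
The partition is now stable with 3 blocks: {q2,q8} | {q0,q3,q4,q6} | {q1,q5,q7}.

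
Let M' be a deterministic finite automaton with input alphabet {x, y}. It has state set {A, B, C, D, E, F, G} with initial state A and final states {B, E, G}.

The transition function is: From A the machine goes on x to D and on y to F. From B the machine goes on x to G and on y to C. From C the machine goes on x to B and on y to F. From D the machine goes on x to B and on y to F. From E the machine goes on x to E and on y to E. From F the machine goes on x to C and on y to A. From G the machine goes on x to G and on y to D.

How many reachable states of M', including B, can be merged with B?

First remove the unreachable states {E}; 6 states remain.
P0 = {B,G} | {A,C,D,F}.
On input x, block {A,C,D,F} splits into {A,F} and {C,D}.
The partition is now stable with 3 blocks: {B,G} | {A,F} | {C,D}.
The equivalence class containing B is {B,G}, of size 2.

2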